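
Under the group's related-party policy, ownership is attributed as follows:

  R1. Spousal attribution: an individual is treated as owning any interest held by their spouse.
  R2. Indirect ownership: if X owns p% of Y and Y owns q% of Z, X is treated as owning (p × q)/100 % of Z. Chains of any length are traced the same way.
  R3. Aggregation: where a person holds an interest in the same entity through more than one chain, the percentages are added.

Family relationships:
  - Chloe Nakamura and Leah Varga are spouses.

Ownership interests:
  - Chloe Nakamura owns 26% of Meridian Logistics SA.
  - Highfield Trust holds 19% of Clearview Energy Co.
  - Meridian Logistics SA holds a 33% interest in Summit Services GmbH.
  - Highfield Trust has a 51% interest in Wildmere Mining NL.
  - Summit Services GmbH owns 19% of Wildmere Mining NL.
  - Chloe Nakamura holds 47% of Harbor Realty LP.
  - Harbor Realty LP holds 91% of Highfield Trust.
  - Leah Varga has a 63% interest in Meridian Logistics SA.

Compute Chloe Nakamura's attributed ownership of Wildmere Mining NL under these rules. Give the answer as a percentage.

By spousal attribution (R1), Chloe Nakamura is treated as also owning Leah Varga's interest in Meridian Logistics SA, giving 26% + 63% = 89%.
Chain via Harbor Realty LP → Highfield Trust (R2): 47% × 91% × 51% = 21.8127% of Wildmere Mining NL.
Chain via Meridian Logistics SA → Summit Services GmbH (R2): 89% × 33% × 19% = 5.5803% of Wildmere Mining NL.
Aggregating (R3): 21.8127% + 5.5803% = 27.393%.

27.393%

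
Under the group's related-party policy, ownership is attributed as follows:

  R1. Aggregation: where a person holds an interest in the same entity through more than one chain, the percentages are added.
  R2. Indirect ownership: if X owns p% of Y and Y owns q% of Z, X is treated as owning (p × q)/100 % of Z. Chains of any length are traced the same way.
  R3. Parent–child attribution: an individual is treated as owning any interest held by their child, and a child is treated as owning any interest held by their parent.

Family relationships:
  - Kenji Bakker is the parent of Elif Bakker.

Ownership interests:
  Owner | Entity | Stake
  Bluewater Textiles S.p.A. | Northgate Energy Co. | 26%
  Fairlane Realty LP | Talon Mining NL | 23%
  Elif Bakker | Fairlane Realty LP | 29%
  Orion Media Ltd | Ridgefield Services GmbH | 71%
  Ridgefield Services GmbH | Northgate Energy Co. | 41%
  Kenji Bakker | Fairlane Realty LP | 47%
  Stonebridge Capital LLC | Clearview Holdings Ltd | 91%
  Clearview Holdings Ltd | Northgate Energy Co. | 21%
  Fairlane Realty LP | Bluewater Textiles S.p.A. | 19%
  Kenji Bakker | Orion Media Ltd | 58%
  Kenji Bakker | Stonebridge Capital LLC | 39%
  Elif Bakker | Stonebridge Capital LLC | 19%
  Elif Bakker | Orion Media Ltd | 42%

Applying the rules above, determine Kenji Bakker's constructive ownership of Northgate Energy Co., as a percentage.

43.9482%

By parent–child attribution (R3), Kenji Bakker is treated as also owning Elif Bakker's interest in Orion Media Ltd, giving 58% + 42% = 100%.
By parent–child attribution (R3), Kenji Bakker is treated as also owning Elif Bakker's interest in Stonebridge Capital LLC, giving 39% + 19% = 58%.
By parent–child attribution (R3), Kenji Bakker is treated as also owning Elif Bakker's interest in Fairlane Realty LP, giving 47% + 29% = 76%.
Chain via Orion Media Ltd → Ridgefield Services GmbH (R2): 100% × 71% × 41% = 29.11% of Northgate Energy Co.
Chain via Stonebridge Capital LLC → Clearview Holdings Ltd (R2): 58% × 91% × 21% = 11.0838% of Northgate Energy Co.
Chain via Fairlane Realty LP → Bluewater Textiles S.p.A. (R2): 76% × 19% × 26% = 3.7544% of Northgate Energy Co.
Aggregating (R1): 29.11% + 11.0838% + 3.7544% = 43.9482%.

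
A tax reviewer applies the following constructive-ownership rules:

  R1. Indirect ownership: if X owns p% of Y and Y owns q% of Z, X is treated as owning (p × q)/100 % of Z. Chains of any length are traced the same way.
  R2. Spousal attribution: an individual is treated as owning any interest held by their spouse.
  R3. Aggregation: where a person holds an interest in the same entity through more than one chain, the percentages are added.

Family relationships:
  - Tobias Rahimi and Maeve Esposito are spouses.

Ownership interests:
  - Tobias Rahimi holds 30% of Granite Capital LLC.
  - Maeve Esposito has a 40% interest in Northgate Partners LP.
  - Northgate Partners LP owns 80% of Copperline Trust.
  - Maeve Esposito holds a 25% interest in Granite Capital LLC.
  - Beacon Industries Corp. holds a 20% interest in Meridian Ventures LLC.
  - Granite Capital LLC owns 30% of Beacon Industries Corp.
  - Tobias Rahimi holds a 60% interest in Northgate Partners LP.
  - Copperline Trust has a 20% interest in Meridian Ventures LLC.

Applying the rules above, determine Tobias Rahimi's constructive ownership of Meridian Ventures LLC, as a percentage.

By spousal attribution (R2), Tobias Rahimi is treated as also owning Maeve Esposito's interest in Granite Capital LLC, giving 30% + 25% = 55%.
By spousal attribution (R2), Tobias Rahimi is treated as also owning Maeve Esposito's interest in Northgate Partners LP, giving 60% + 40% = 100%.
Chain via Granite Capital LLC → Beacon Industries Corp. (R1): 55% × 30% × 20% = 3.3% of Meridian Ventures LLC.
Chain via Northgate Partners LP → Copperline Trust (R1): 100% × 80% × 20% = 16% of Meridian Ventures LLC.
Aggregating (R3): 3.3% + 16% = 19.3%.

19.3%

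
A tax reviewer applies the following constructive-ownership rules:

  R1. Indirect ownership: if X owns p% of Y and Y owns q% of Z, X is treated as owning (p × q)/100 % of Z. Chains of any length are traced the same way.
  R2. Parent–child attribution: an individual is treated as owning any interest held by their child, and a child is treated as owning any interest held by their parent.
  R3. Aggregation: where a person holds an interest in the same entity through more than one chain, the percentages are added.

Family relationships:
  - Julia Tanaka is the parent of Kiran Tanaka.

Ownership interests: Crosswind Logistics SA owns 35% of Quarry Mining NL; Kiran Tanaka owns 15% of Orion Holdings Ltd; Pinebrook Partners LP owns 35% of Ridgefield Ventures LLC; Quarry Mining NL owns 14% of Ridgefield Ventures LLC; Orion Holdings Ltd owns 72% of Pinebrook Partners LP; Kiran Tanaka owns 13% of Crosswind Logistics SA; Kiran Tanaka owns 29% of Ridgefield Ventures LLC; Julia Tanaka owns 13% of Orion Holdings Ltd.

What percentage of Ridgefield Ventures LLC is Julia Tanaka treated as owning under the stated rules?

By parent–child attribution (R2), Julia Tanaka is treated as also owning Kiran Tanaka's interest in Orion Holdings Ltd, giving 13% + 15% = 28%.
By parent–child attribution (R2), Julia Tanaka is treated as owning Kiran Tanaka's 13% interest in Crosswind Logistics SA.
By parent–child attribution (R2), Julia Tanaka is treated as owning Kiran Tanaka's 29% interest in Ridgefield Ventures LLC.
Chain via Orion Holdings Ltd → Pinebrook Partners LP (R1): 28% × 72% × 35% = 7.056% of Ridgefield Ventures LLC.
Chain via Crosswind Logistics SA → Quarry Mining NL (R1): 13% × 35% × 14% = 0.637% of Ridgefield Ventures LLC.
Direct interest in Ridgefield Ventures LLC: 29%.
Aggregating (R3): 7.056% + 0.637% + 29% = 36.693%.

36.693%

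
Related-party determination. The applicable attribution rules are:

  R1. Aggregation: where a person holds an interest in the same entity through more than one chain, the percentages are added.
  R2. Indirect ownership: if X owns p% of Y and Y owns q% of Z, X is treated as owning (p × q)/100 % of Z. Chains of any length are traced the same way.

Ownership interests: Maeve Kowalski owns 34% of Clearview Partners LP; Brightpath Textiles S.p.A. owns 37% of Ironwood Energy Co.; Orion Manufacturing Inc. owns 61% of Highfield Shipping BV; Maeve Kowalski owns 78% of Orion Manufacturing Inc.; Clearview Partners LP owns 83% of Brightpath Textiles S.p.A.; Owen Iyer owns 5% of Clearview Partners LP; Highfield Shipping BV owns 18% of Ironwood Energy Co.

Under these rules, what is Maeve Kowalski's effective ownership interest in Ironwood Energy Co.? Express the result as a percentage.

19.0058%

Chain via Orion Manufacturing Inc. → Highfield Shipping BV (R2): 78% × 61% × 18% = 8.5644% of Ironwood Energy Co.
Chain via Clearview Partners LP → Brightpath Textiles S.p.A. (R2): 34% × 83% × 37% = 10.4414% of Ironwood Energy Co.
Aggregating (R1): 8.5644% + 10.4414% = 19.0058%.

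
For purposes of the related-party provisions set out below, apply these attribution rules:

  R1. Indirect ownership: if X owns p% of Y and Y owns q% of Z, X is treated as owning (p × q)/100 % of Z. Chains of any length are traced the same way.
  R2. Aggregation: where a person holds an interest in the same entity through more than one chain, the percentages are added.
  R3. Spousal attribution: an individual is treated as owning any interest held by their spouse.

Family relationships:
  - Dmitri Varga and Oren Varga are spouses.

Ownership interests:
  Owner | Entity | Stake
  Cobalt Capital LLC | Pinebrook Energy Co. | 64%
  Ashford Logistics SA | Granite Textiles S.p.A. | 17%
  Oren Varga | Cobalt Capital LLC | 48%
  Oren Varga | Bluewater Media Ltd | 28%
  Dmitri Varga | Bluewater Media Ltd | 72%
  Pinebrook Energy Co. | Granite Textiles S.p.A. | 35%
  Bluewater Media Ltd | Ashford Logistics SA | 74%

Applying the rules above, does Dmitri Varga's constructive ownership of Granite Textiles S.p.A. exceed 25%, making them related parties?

By spousal attribution (R3), Dmitri Varga is treated as also owning Oren Varga's interest in Bluewater Media Ltd, giving 72% + 28% = 100%.
By spousal attribution (R3), Dmitri Varga is treated as owning Oren Varga's 48% interest in Cobalt Capital LLC.
Chain via Bluewater Media Ltd → Ashford Logistics SA (R1): 100% × 74% × 17% = 12.58% of Granite Textiles S.p.A.
Chain via Cobalt Capital LLC → Pinebrook Energy Co. (R1): 48% × 64% × 35% = 10.752% of Granite Textiles S.p.A.
Aggregating (R2): 12.58% + 10.752% = 23.332%.
23.332% does not exceed the 25% threshold, so Dmitri is not a related party to Granite Textiles S.p.A.

No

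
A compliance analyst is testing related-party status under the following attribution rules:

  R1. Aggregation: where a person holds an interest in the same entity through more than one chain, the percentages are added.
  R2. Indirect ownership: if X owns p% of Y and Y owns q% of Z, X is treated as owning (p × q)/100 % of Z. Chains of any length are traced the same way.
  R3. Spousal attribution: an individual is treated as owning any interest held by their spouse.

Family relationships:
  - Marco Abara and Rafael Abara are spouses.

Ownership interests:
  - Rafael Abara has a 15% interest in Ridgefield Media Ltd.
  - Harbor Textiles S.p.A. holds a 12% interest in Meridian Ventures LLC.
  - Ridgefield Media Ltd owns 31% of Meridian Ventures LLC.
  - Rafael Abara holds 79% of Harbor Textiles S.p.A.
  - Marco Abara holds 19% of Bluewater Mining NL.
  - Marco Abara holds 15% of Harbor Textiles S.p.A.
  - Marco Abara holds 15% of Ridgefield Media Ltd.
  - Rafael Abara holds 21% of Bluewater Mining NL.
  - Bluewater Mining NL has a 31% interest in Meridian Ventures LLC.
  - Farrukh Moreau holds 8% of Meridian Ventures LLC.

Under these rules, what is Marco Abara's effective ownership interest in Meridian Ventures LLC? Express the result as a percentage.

By spousal attribution (R3), Marco Abara is treated as also owning Rafael Abara's interest in Bluewater Mining NL, giving 19% + 21% = 40%.
By spousal attribution (R3), Marco Abara is treated as also owning Rafael Abara's interest in Harbor Textiles S.p.A, giving 15% + 79% = 94%.
By spousal attribution (R3), Marco Abara is treated as also owning Rafael Abara's interest in Ridgefield Media Ltd, giving 15% + 15% = 30%.
Chain via Bluewater Mining NL (R2): 40% × 31% = 12.4% of Meridian Ventures LLC.
Chain via Harbor Textiles S.p.A. (R2): 94% × 12% = 11.28% of Meridian Ventures LLC.
Chain via Ridgefield Media Ltd (R2): 30% × 31% = 9.3% of Meridian Ventures LLC.
Aggregating (R1): 12.4% + 11.28% + 9.3% = 32.98%.

32.98%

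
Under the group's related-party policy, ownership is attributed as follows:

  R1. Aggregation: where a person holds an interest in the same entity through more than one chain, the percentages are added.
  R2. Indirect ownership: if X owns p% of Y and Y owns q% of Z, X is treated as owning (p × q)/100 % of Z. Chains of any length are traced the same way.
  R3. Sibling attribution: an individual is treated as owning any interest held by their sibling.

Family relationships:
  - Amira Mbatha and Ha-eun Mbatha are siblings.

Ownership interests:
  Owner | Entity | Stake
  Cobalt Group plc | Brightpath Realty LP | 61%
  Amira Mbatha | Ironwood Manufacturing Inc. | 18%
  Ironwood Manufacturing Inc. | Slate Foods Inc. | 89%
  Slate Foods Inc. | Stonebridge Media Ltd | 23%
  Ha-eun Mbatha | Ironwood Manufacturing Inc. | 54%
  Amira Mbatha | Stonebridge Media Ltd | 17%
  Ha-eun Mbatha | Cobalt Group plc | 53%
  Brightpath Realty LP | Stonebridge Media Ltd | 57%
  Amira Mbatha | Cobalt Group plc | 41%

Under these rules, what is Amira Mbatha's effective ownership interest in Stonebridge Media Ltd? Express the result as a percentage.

64.4222%

By sibling attribution (R3), Amira Mbatha is treated as also owning Ha-eun Mbatha's interest in Cobalt Group plc, giving 41% + 53% = 94%.
By sibling attribution (R3), Amira Mbatha is treated as also owning Ha-eun Mbatha's interest in Ironwood Manufacturing Inc, giving 18% + 54% = 72%.
Chain via Cobalt Group plc → Brightpath Realty LP (R2): 94% × 61% × 57% = 32.6838% of Stonebridge Media Ltd.
Chain via Ironwood Manufacturing Inc. → Slate Foods Inc. (R2): 72% × 89% × 23% = 14.7384% of Stonebridge Media Ltd.
Direct interest in Stonebridge Media Ltd: 17%.
Aggregating (R1): 32.6838% + 14.7384% + 17% = 64.4222%.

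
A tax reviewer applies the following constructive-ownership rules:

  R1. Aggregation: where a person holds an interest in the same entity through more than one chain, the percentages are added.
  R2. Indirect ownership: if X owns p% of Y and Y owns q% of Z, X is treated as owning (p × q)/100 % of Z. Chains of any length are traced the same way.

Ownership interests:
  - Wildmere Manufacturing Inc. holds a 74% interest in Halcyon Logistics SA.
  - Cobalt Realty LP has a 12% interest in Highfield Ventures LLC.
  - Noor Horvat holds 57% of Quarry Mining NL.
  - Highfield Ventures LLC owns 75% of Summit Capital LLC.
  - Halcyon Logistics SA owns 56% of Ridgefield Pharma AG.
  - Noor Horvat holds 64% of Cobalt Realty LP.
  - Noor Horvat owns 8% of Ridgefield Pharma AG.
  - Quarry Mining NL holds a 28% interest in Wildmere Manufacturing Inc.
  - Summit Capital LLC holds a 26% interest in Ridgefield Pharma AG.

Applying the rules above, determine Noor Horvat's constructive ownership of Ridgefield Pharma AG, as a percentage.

16.111424%

Chain via Cobalt Realty LP → Highfield Ventures LLC → Summit Capital LLC (R2): 64% × 12% × 75% × 26% = 1.4976% of Ridgefield Pharma AG.
Chain via Quarry Mining NL → Wildmere Manufacturing Inc. → Halcyon Logistics SA (R2): 57% × 28% × 74% × 56% = 6.613824% of Ridgefield Pharma AG.
Direct interest in Ridgefield Pharma AG: 8%.
Aggregating (R1): 1.4976% + 6.613824% + 8% = 16.111424%.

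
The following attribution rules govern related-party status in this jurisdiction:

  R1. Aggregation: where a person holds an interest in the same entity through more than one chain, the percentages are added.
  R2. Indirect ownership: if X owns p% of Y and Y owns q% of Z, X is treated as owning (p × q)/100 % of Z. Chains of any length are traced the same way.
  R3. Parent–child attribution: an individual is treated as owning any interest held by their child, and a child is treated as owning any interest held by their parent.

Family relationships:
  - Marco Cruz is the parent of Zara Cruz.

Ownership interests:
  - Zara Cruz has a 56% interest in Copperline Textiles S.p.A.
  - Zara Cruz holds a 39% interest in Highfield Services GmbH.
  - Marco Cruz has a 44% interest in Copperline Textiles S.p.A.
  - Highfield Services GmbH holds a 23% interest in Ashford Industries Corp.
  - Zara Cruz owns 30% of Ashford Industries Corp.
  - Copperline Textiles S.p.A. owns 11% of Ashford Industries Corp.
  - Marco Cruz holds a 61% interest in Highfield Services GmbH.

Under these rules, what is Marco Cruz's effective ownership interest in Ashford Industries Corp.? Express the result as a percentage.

64%

By parent–child attribution (R3), Marco Cruz is treated as also owning Zara Cruz's interest in Highfield Services GmbH, giving 61% + 39% = 100%.
By parent–child attribution (R3), Marco Cruz is treated as also owning Zara Cruz's interest in Copperline Textiles S.p.A, giving 44% + 56% = 100%.
By parent–child attribution (R3), Marco Cruz is treated as owning Zara Cruz's 30% interest in Ashford Industries Corp.
Chain via Highfield Services GmbH (R2): 100% × 23% = 23% of Ashford Industries Corp.
Chain via Copperline Textiles S.p.A. (R2): 100% × 11% = 11% of Ashford Industries Corp.
Direct interest in Ashford Industries Corp: 30%.
Aggregating (R1): 23% + 11% + 30% = 64%.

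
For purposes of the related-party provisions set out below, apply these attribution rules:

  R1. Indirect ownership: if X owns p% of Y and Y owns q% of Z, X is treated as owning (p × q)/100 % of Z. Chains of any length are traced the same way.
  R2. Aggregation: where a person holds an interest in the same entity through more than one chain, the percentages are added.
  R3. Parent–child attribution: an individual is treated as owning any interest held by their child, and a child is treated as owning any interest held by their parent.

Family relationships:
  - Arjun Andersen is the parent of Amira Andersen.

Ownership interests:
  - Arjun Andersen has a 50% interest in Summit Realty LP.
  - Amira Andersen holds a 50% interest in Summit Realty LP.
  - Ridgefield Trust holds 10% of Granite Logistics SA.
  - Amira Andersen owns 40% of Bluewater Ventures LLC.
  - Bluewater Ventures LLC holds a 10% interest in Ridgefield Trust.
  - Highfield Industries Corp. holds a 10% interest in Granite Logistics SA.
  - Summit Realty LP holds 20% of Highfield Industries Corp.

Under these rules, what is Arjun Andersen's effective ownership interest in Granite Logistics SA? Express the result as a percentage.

By parent–child attribution (R3), Arjun Andersen is treated as also owning Amira Andersen's interest in Summit Realty LP, giving 50% + 50% = 100%.
By parent–child attribution (R3), Arjun Andersen is treated as owning Amira Andersen's 40% interest in Bluewater Ventures LLC.
Chain via Summit Realty LP → Highfield Industries Corp. (R1): 100% × 20% × 10% = 2% of Granite Logistics SA.
Chain via Bluewater Ventures LLC → Ridgefield Trust (R1): 40% × 10% × 10% = 0.4% of Granite Logistics SA.
Aggregating (R2): 2% + 0.4% = 2.4%.

2.4%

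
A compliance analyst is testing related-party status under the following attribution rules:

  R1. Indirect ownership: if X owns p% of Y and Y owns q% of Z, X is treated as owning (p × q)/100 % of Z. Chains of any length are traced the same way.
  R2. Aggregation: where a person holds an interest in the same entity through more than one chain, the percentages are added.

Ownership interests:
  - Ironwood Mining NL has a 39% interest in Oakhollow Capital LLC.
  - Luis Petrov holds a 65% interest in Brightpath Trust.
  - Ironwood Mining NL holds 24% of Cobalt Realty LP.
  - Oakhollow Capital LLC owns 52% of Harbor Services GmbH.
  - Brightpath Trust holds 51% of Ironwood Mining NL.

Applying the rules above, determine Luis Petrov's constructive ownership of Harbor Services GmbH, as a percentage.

6.72282%

Chain via Brightpath Trust → Ironwood Mining NL → Oakhollow Capital LLC (R1): 65% × 51% × 39% × 52% = 6.72282% of Harbor Services GmbH.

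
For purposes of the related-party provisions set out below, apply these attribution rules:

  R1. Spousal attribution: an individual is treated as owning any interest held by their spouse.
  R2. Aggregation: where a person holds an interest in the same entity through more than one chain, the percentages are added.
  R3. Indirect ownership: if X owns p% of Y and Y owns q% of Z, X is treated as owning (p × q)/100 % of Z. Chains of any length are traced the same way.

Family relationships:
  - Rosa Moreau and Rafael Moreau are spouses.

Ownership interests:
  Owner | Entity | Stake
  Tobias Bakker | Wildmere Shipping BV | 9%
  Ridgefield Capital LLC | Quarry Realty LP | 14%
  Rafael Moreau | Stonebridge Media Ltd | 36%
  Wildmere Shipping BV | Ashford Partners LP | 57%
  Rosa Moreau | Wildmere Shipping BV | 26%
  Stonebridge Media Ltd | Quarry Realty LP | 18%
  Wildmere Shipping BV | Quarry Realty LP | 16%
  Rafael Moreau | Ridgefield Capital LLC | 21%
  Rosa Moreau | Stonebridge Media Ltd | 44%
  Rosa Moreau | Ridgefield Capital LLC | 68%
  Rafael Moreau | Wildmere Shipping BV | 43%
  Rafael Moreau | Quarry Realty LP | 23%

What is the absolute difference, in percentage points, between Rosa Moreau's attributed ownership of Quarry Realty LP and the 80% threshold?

By spousal attribution (R1), Rosa Moreau is treated as also owning Rafael Moreau's interest in Stonebridge Media Ltd, giving 44% + 36% = 80%.
By spousal attribution (R1), Rosa Moreau is treated as also owning Rafael Moreau's interest in Wildmere Shipping BV, giving 26% + 43% = 69%.
By spousal attribution (R1), Rosa Moreau is treated as also owning Rafael Moreau's interest in Ridgefield Capital LLC, giving 68% + 21% = 89%.
By spousal attribution (R1), Rosa Moreau is treated as owning Rafael Moreau's 23% interest in Quarry Realty LP.
Chain via Stonebridge Media Ltd (R3): 80% × 18% = 14.4% of Quarry Realty LP.
Chain via Wildmere Shipping BV (R3): 69% × 16% = 11.04% of Quarry Realty LP.
Chain via Ridgefield Capital LLC (R3): 89% × 14% = 12.46% of Quarry Realty LP.
Direct interest in Quarry Realty LP: 23%.
Aggregating (R2): 14.4% + 11.04% + 12.46% + 23% = 60.9%.
60.9% falls short of the 80% threshold by 19.1 percentage points.

19.1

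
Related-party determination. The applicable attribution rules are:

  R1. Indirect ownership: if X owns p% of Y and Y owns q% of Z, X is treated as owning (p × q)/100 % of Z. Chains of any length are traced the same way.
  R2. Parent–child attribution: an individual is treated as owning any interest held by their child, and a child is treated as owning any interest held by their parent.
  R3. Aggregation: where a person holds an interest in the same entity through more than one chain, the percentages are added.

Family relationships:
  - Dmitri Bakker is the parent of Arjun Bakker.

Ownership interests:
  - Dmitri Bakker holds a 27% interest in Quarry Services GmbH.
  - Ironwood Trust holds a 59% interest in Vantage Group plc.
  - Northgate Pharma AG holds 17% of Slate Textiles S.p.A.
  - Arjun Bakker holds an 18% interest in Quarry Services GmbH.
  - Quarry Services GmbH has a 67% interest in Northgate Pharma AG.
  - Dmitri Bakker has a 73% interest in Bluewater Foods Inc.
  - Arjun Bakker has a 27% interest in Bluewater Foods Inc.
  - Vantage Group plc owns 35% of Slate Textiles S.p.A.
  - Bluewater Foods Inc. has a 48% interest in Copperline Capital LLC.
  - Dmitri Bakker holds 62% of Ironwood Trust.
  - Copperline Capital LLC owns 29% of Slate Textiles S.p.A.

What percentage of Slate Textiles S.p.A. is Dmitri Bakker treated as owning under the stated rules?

31.8485%

By parent–child attribution (R2), Dmitri Bakker is treated as also owning Arjun Bakker's interest in Bluewater Foods Inc, giving 73% + 27% = 100%.
By parent–child attribution (R2), Dmitri Bakker is treated as also owning Arjun Bakker's interest in Quarry Services GmbH, giving 27% + 18% = 45%.
Chain via Bluewater Foods Inc. → Copperline Capital LLC (R1): 100% × 48% × 29% = 13.92% of Slate Textiles S.p.A.
Chain via Ironwood Trust → Vantage Group plc (R1): 62% × 59% × 35% = 12.803% of Slate Textiles S.p.A.
Chain via Quarry Services GmbH → Northgate Pharma AG (R1): 45% × 67% × 17% = 5.1255% of Slate Textiles S.p.A.
Aggregating (R3): 13.92% + 12.803% + 5.1255% = 31.8485%.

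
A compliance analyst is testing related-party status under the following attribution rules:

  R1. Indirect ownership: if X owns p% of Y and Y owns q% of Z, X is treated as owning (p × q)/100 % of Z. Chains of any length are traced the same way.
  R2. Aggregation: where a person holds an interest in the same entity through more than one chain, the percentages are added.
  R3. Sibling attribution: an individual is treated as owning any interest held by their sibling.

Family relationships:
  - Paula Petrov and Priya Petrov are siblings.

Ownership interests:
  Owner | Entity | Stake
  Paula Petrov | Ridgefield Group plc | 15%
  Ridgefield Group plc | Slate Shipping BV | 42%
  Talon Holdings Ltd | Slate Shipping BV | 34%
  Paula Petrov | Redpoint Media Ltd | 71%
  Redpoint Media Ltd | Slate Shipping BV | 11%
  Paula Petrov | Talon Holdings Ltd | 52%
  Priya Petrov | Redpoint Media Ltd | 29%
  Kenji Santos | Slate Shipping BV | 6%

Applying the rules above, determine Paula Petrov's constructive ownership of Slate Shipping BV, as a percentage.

34.98%

By sibling attribution (R3), Paula Petrov is treated as also owning Priya Petrov's interest in Redpoint Media Ltd, giving 71% + 29% = 100%.
Chain via Ridgefield Group plc (R1): 15% × 42% = 6.3% of Slate Shipping BV.
Chain via Redpoint Media Ltd (R1): 100% × 11% = 11% of Slate Shipping BV.
Chain via Talon Holdings Ltd (R1): 52% × 34% = 17.68% of Slate Shipping BV.
Aggregating (R2): 6.3% + 11% + 17.68% = 34.98%.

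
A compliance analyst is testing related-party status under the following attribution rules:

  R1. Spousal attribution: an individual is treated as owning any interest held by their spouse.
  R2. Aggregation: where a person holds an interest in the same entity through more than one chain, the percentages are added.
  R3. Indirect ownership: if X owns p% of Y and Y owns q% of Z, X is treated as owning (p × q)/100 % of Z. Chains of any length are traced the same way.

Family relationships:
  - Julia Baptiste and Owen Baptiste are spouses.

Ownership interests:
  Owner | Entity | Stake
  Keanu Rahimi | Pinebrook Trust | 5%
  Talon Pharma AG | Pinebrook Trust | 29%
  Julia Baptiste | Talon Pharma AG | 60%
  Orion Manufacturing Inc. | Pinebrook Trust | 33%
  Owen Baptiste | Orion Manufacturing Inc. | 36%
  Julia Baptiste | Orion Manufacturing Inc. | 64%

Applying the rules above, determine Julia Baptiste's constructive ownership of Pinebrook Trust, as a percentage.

50.4%

By spousal attribution (R1), Julia Baptiste is treated as also owning Owen Baptiste's interest in Orion Manufacturing Inc, giving 64% + 36% = 100%.
Chain via Orion Manufacturing Inc. (R3): 100% × 33% = 33% of Pinebrook Trust.
Chain via Talon Pharma AG (R3): 60% × 29% = 17.4% of Pinebrook Trust.
Aggregating (R2): 33% + 17.4% = 50.4%.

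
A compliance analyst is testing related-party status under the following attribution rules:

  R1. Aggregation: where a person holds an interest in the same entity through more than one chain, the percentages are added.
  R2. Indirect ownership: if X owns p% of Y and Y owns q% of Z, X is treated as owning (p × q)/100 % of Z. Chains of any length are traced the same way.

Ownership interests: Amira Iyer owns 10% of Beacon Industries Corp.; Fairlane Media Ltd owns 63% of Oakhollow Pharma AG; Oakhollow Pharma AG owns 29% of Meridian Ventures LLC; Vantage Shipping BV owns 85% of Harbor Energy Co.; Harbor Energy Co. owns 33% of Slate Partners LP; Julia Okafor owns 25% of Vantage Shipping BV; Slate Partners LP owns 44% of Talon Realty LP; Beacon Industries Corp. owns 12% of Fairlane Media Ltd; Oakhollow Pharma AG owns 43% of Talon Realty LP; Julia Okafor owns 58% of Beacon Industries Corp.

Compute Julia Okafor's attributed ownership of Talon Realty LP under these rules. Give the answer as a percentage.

4.970964%

Chain via Beacon Industries Corp. → Fairlane Media Ltd → Oakhollow Pharma AG (R2): 58% × 12% × 63% × 43% = 1.885464% of Talon Realty LP.
Chain via Vantage Shipping BV → Harbor Energy Co. → Slate Partners LP (R2): 25% × 85% × 33% × 44% = 3.0855% of Talon Realty LP.
Aggregating (R1): 1.885464% + 3.0855% = 4.970964%.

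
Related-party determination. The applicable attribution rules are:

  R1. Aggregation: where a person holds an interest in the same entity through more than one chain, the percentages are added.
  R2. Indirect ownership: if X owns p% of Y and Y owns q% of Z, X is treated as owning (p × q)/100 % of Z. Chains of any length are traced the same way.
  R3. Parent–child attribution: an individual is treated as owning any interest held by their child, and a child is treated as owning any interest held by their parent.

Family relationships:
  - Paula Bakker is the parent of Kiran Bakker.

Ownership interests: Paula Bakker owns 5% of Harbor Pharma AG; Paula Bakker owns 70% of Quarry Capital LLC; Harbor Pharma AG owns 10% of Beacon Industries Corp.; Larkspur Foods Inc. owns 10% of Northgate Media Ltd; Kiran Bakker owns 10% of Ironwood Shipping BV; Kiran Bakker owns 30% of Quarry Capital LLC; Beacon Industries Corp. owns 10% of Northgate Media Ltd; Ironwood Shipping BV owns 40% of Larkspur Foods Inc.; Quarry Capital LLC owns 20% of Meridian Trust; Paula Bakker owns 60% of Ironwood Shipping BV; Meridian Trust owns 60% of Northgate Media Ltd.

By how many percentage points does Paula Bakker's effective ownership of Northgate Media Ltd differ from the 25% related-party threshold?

By parent–child attribution (R3), Paula Bakker is treated as also owning Kiran Bakker's interest in Quarry Capital LLC, giving 70% + 30% = 100%.
By parent–child attribution (R3), Paula Bakker is treated as also owning Kiran Bakker's interest in Ironwood Shipping BV, giving 60% + 10% = 70%.
Chain via Harbor Pharma AG → Beacon Industries Corp. (R2): 5% × 10% × 10% = 0.05% of Northgate Media Ltd.
Chain via Quarry Capital LLC → Meridian Trust (R2): 100% × 20% × 60% = 12% of Northgate Media Ltd.
Chain via Ironwood Shipping BV → Larkspur Foods Inc. (R2): 70% × 40% × 10% = 2.8% of Northgate Media Ltd.
Aggregating (R1): 0.05% + 12% + 2.8% = 14.85%.
14.85% falls short of the 25% threshold by 10.15 percentage points.

10.15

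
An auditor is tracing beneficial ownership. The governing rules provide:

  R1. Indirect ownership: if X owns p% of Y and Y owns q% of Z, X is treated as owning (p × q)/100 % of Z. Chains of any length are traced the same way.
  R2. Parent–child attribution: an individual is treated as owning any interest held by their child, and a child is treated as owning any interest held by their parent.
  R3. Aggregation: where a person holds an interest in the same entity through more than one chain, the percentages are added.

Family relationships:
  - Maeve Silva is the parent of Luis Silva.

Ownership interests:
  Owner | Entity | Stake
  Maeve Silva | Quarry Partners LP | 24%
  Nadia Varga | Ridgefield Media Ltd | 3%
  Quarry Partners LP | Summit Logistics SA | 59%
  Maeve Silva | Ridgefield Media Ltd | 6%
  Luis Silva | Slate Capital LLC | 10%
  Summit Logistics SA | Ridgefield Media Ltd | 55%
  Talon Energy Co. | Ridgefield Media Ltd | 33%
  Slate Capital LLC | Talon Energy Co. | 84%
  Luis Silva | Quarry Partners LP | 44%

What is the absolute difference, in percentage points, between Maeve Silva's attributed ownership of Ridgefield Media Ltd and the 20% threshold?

By parent–child attribution (R2), Maeve Silva is treated as also owning Luis Silva's interest in Quarry Partners LP, giving 24% + 44% = 68%.
By parent–child attribution (R2), Maeve Silva is treated as owning Luis Silva's 10% interest in Slate Capital LLC.
Chain via Quarry Partners LP → Summit Logistics SA (R1): 68% × 59% × 55% = 22.066% of Ridgefield Media Ltd.
Direct interest in Ridgefield Media Ltd: 6%.
Chain via Slate Capital LLC → Talon Energy Co. (R1): 10% × 84% × 33% = 2.772% of Ridgefield Media Ltd.
Aggregating (R3): 22.066% + 6% + 2.772% = 30.838%.
30.838% exceeds the 20% threshold by 10.838 percentage points.

10.838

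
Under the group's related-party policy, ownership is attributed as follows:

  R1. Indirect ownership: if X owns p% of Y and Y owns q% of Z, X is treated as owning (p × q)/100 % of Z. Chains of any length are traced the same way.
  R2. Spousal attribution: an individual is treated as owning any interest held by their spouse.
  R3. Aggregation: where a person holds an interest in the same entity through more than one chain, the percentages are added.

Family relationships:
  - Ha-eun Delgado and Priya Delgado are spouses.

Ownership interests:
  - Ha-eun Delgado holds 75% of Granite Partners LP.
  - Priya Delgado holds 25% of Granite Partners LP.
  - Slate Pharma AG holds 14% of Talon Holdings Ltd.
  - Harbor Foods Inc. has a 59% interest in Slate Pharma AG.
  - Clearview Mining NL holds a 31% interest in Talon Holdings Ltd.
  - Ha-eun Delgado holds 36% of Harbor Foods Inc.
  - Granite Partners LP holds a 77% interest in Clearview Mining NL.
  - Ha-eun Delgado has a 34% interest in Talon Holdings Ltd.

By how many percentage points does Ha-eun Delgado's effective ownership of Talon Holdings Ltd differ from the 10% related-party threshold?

50.8436

By spousal attribution (R2), Ha-eun Delgado is treated as also owning Priya Delgado's interest in Granite Partners LP, giving 75% + 25% = 100%.
Chain via Granite Partners LP → Clearview Mining NL (R1): 100% × 77% × 31% = 23.87% of Talon Holdings Ltd.
Chain via Harbor Foods Inc. → Slate Pharma AG (R1): 36% × 59% × 14% = 2.9736% of Talon Holdings Ltd.
Direct interest in Talon Holdings Ltd: 34%.
Aggregating (R3): 23.87% + 2.9736% + 34% = 60.8436%.
60.8436% exceeds the 10% threshold by 50.8436 percentage points.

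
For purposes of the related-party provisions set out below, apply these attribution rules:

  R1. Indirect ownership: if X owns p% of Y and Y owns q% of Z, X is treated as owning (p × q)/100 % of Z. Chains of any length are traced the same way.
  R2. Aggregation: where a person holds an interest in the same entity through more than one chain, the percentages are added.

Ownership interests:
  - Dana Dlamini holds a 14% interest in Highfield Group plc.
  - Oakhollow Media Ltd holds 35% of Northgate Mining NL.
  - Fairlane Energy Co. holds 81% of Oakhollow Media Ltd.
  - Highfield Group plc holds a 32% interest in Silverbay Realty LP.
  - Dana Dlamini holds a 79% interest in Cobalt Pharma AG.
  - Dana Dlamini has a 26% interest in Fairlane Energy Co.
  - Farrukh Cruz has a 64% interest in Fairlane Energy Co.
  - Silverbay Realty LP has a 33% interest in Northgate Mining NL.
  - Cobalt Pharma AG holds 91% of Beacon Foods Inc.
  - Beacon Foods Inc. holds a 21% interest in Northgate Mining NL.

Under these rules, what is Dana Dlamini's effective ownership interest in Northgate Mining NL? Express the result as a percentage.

Chain via Highfield Group plc → Silverbay Realty LP (R1): 14% × 32% × 33% = 1.4784% of Northgate Mining NL.
Chain via Cobalt Pharma AG → Beacon Foods Inc. (R1): 79% × 91% × 21% = 15.0969% of Northgate Mining NL.
Chain via Fairlane Energy Co. → Oakhollow Media Ltd (R1): 26% × 81% × 35% = 7.371% of Northgate Mining NL.
Aggregating (R2): 1.4784% + 15.0969% + 7.371% = 23.9463%.

23.9463%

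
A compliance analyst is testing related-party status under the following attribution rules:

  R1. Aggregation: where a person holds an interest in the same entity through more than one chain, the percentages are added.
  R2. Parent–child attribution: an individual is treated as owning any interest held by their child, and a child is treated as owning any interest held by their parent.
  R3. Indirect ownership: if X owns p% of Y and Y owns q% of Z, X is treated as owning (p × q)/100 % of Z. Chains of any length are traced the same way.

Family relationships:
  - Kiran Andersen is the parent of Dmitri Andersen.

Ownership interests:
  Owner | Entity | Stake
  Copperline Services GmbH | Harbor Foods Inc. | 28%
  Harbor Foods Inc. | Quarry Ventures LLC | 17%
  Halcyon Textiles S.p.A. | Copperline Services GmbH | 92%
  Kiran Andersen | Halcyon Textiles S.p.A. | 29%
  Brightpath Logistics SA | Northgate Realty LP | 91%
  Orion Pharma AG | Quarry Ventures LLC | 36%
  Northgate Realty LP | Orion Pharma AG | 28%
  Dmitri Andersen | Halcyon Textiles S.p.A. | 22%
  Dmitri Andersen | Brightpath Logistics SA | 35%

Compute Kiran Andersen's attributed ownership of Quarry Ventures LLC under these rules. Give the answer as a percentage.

By parent–child attribution (R2), Kiran Andersen is treated as also owning Dmitri Andersen's interest in Halcyon Textiles S.p.A, giving 29% + 22% = 51%.
By parent–child attribution (R2), Kiran Andersen is treated as owning Dmitri Andersen's 35% interest in Brightpath Logistics SA.
Chain via Halcyon Textiles S.p.A. → Copperline Services GmbH → Harbor Foods Inc. (R3): 51% × 92% × 28% × 17% = 2.233392% of Quarry Ventures LLC.
Chain via Brightpath Logistics SA → Northgate Realty LP → Orion Pharma AG (R3): 35% × 91% × 28% × 36% = 3.21048% of Quarry Ventures LLC.
Aggregating (R1): 2.233392% + 3.21048% = 5.443872%.

5.443872%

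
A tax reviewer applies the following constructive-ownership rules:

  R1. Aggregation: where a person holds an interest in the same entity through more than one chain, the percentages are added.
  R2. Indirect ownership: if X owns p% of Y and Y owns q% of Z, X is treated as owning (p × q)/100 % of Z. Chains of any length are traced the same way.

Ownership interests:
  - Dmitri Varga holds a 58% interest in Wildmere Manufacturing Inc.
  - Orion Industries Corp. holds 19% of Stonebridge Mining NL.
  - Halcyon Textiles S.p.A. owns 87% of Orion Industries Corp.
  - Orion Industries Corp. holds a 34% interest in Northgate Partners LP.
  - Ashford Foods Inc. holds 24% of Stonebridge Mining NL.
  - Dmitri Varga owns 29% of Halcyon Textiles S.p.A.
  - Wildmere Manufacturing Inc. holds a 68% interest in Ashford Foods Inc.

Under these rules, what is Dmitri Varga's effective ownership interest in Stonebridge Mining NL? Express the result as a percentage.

14.2593%

Chain via Wildmere Manufacturing Inc. → Ashford Foods Inc. (R2): 58% × 68% × 24% = 9.4656% of Stonebridge Mining NL.
Chain via Halcyon Textiles S.p.A. → Orion Industries Corp. (R2): 29% × 87% × 19% = 4.7937% of Stonebridge Mining NL.
Aggregating (R1): 9.4656% + 4.7937% = 14.2593%.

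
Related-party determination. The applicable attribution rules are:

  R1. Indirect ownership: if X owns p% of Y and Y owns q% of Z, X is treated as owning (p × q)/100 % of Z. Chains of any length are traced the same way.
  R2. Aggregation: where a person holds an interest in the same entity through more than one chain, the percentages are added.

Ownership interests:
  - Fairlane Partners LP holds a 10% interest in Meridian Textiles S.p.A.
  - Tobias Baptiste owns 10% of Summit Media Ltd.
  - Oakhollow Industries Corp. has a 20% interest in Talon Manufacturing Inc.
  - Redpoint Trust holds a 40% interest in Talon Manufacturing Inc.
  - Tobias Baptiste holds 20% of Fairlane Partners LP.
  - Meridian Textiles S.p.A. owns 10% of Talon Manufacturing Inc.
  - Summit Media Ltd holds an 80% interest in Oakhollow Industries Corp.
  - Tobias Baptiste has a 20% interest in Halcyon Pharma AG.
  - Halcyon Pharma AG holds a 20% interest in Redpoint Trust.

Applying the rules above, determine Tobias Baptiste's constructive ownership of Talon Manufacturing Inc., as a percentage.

Chain via Fairlane Partners LP → Meridian Textiles S.p.A. (R1): 20% × 10% × 10% = 0.2% of Talon Manufacturing Inc.
Chain via Halcyon Pharma AG → Redpoint Trust (R1): 20% × 20% × 40% = 1.6% of Talon Manufacturing Inc.
Chain via Summit Media Ltd → Oakhollow Industries Corp. (R1): 10% × 80% × 20% = 1.6% of Talon Manufacturing Inc.
Aggregating (R2): 0.2% + 1.6% + 1.6% = 3.4%.

3.4%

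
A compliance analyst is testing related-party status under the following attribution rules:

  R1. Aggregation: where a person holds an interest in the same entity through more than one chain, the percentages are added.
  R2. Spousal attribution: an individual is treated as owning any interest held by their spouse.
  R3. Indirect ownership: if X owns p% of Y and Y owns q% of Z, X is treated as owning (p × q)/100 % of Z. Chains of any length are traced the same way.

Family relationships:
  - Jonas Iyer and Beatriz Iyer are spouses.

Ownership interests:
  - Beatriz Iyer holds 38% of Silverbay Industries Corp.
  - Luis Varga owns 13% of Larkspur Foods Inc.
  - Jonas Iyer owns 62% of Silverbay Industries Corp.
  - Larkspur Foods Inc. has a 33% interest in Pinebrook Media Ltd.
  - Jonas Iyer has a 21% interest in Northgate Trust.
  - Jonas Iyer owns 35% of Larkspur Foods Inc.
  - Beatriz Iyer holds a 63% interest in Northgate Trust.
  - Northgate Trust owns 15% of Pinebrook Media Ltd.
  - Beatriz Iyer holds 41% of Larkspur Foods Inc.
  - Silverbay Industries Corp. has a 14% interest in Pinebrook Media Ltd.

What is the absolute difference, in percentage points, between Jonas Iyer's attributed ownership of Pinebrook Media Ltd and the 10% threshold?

41.68

By spousal attribution (R2), Jonas Iyer is treated as also owning Beatriz Iyer's interest in Northgate Trust, giving 21% + 63% = 84%.
By spousal attribution (R2), Jonas Iyer is treated as also owning Beatriz Iyer's interest in Larkspur Foods Inc, giving 35% + 41% = 76%.
By spousal attribution (R2), Jonas Iyer is treated as also owning Beatriz Iyer's interest in Silverbay Industries Corp, giving 62% + 38% = 100%.
Chain via Northgate Trust (R3): 84% × 15% = 12.6% of Pinebrook Media Ltd.
Chain via Larkspur Foods Inc. (R3): 76% × 33% = 25.08% of Pinebrook Media Ltd.
Chain via Silverbay Industries Corp. (R3): 100% × 14% = 14% of Pinebrook Media Ltd.
Aggregating (R1): 12.6% + 25.08% + 14% = 51.68%.
51.68% exceeds the 10% threshold by 41.68 percentage points.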